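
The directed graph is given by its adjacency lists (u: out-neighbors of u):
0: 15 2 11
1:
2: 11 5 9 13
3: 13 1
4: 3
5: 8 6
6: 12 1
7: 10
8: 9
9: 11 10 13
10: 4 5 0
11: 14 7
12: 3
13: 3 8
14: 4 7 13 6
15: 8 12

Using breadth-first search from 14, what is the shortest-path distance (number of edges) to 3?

2

Level 0: 14
Level 1: 4, 6, 7, 13
Level 2: 1, 3, 8, 10, 12
Level 3: 0, 5, 9
Level 4: 2, 11, 15
3 first appears at level 2.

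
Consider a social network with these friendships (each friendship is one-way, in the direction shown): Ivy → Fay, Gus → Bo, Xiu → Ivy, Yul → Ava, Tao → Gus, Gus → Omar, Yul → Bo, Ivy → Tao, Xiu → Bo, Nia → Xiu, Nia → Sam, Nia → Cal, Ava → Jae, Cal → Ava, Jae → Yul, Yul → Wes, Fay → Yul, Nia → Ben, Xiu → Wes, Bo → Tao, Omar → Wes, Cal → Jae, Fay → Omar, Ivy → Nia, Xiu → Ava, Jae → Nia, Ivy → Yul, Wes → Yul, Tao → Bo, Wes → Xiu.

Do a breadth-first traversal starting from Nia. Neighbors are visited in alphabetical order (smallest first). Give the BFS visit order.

Nia, Ben, Cal, Sam, Xiu, Ava, Jae, Bo, Ivy, Wes, Yul, Tao, Fay, Gus, Omar

Visit Nia; enqueue Ben, Cal, Sam, Xiu → queue [Ben, Cal, Sam, Xiu]
Visit Ben → queue [Cal, Sam, Xiu]
Visit Cal; enqueue Ava, Jae → queue [Sam, Xiu, Ava, Jae]
Visit Sam → queue [Xiu, Ava, Jae]
Visit Xiu; enqueue Bo, Ivy, Wes → queue [Ava, Jae, Bo, Ivy, Wes]
Visit Ava → queue [Jae, Bo, Ivy, Wes]
Visit Jae; enqueue Yul → queue [Bo, Ivy, Wes, Yul]
Visit Bo; enqueue Tao → queue [Ivy, Wes, Yul, Tao]
Visit Ivy; enqueue Fay → queue [Wes, Yul, Tao, Fay]
Visit Wes → queue [Yul, Tao, Fay]
Visit Yul → queue [Tao, Fay]
Visit Tao; enqueue Gus → queue [Fay, Gus]
Visit Fay; enqueue Omar → queue [Gus, Omar]
Visit Gus → queue [Omar]
Visit Omar → queue []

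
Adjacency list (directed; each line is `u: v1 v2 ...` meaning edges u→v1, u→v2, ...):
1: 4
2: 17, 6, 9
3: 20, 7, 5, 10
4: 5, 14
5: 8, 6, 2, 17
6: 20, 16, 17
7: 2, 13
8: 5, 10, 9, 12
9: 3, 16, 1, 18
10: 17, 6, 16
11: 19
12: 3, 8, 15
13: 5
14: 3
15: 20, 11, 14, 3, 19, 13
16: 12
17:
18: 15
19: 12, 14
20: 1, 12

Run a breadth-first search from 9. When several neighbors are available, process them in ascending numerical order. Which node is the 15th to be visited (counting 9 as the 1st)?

Visit 9; enqueue 1, 3, 16, 18 → queue [1, 3, 16, 18]
Visit 1; enqueue 4 → queue [3, 16, 18, 4]
Visit 3; enqueue 5, 7, 10, 20 → queue [16, 18, 4, 5, 7, 10, 20]
Visit 16; enqueue 12 → queue [18, 4, 5, 7, 10, 20, 12]
Visit 18; enqueue 15 → queue [4, 5, 7, 10, 20, 12, 15]
Visit 4; enqueue 14 → queue [5, 7, 10, 20, 12, 15, 14]
Visit 5; enqueue 2, 6, 8, 17 → queue [7, 10, 20, 12, 15, 14, 2, 6, 8, 17]
Visit 7; enqueue 13 → queue [10, 20, 12, 15, 14, 2, 6, 8, 17, 13]
Visit 10 → queue [20, 12, 15, 14, 2, 6, 8, 17, 13]
Visit 20 → queue [12, 15, 14, 2, 6, 8, 17, 13]
Visit 12 → queue [15, 14, 2, 6, 8, 17, 13]
Visit 15; enqueue 11, 19 → queue [14, 2, 6, 8, 17, 13, 11, 19]
Visit 14 → queue [2, 6, 8, 17, 13, 11, 19]
Visit 2 → queue [6, 8, 17, 13, 11, 19]
Visit 6 → queue [8, 17, 13, 11, 19]
Visit 8 → queue [17, 13, 11, 19]
Visit 17 → queue [13, 11, 19]
Visit 13 → queue [11, 19]
Visit 11 → queue [19]
Visit 19 → queue []

Visit order: 9, 1, 3, 16, 18, 4, 5, 7, 10, 20, 12, 15, 14, 2, 6, 8, 17, 13, 11, 19

6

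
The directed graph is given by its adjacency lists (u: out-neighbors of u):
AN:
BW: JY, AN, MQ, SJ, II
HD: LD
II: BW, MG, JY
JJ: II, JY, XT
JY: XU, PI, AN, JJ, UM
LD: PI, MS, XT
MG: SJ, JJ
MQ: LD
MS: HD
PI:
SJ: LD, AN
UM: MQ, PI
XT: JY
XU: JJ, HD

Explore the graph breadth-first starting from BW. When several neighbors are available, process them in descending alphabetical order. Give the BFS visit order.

BW, SJ, MQ, JY, II, AN, LD, XU, UM, PI, JJ, MG, XT, MS, HD

Visit BW; enqueue SJ, MQ, JY, II, AN → queue [SJ, MQ, JY, II, AN]
Visit SJ; enqueue LD → queue [MQ, JY, II, AN, LD]
Visit MQ → queue [JY, II, AN, LD]
Visit JY; enqueue XU, UM, PI, JJ → queue [II, AN, LD, XU, UM, PI, JJ]
Visit II; enqueue MG → queue [AN, LD, XU, UM, PI, JJ, MG]
Visit AN → queue [LD, XU, UM, PI, JJ, MG]
Visit LD; enqueue XT, MS → queue [XU, UM, PI, JJ, MG, XT, MS]
Visit XU; enqueue HD → queue [UM, PI, JJ, MG, XT, MS, HD]
Visit UM → queue [PI, JJ, MG, XT, MS, HD]
Visit PI → queue [JJ, MG, XT, MS, HD]
Visit JJ → queue [MG, XT, MS, HD]
Visit MG → queue [XT, MS, HD]
Visit XT → queue [MS, HD]
Visit MS → queue [HD]
Visit HD → queue []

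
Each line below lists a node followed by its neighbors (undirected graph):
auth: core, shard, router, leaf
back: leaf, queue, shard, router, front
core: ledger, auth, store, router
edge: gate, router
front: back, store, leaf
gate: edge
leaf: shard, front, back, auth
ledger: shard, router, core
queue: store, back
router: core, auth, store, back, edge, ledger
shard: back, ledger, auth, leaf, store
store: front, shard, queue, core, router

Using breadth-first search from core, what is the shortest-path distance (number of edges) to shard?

2

Level 0: core
Level 1: auth, ledger, router, store
Level 2: back, edge, front, leaf, queue, shard
Level 3: gate
shard first appears at level 2.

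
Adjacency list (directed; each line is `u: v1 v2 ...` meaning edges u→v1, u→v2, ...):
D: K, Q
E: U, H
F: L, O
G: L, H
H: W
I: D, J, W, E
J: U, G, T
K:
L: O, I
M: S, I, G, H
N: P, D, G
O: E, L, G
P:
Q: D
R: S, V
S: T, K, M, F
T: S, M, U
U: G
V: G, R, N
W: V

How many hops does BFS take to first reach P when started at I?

Level 0: I
Level 1: D, E, J, W
Level 2: G, H, K, Q, T, U, V
Level 3: L, M, N, R, S
Level 4: F, O, P
P first appears at level 4.

4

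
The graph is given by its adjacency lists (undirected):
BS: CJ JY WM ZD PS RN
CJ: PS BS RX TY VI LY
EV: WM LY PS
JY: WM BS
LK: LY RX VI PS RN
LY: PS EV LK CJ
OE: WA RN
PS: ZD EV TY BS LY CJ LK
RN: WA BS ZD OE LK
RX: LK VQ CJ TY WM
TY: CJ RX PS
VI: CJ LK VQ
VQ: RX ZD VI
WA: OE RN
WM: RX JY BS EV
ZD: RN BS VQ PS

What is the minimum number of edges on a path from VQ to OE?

Level 0: VQ
Level 1: RX, VI, ZD
Level 2: BS, CJ, LK, PS, RN, TY, WM
Level 3: EV, JY, LY, OE, WA
OE first appears at level 3.

3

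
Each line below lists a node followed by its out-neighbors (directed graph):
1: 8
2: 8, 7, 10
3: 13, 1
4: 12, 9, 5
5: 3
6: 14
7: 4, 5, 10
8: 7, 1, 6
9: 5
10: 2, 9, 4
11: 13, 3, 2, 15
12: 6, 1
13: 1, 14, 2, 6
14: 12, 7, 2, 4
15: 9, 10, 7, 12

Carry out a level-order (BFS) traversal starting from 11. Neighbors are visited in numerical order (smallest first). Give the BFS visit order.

11 → 2 → 3 → 13 → 15 → 7 → 8 → 10 → 1 → 6 → 14 → 9 → 12 → 4 → 5

Visit 11; enqueue 2, 3, 13, 15 → queue [2, 3, 13, 15]
Visit 2; enqueue 7, 8, 10 → queue [3, 13, 15, 7, 8, 10]
Visit 3; enqueue 1 → queue [13, 15, 7, 8, 10, 1]
Visit 13; enqueue 6, 14 → queue [15, 7, 8, 10, 1, 6, 14]
Visit 15; enqueue 9, 12 → queue [7, 8, 10, 1, 6, 14, 9, 12]
Visit 7; enqueue 4, 5 → queue [8, 10, 1, 6, 14, 9, 12, 4, 5]
Visit 8 → queue [10, 1, 6, 14, 9, 12, 4, 5]
Visit 10 → queue [1, 6, 14, 9, 12, 4, 5]
Visit 1 → queue [6, 14, 9, 12, 4, 5]
Visit 6 → queue [14, 9, 12, 4, 5]
Visit 14 → queue [9, 12, 4, 5]
Visit 9 → queue [12, 4, 5]
Visit 12 → queue [4, 5]
Visit 4 → queue [5]
Visit 5 → queue []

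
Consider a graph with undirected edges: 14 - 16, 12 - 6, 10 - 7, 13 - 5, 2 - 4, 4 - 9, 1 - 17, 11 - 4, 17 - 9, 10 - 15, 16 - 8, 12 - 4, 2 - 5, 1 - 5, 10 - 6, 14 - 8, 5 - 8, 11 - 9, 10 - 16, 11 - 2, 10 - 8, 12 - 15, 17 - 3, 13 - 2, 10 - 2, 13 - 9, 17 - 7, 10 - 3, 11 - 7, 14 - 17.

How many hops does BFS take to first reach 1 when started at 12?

Level 0: 12
Level 1: 4, 6, 15
Level 2: 2, 9, 10, 11
Level 3: 3, 5, 7, 8, 13, 16, 17
Level 4: 1, 14
1 first appears at level 4.

4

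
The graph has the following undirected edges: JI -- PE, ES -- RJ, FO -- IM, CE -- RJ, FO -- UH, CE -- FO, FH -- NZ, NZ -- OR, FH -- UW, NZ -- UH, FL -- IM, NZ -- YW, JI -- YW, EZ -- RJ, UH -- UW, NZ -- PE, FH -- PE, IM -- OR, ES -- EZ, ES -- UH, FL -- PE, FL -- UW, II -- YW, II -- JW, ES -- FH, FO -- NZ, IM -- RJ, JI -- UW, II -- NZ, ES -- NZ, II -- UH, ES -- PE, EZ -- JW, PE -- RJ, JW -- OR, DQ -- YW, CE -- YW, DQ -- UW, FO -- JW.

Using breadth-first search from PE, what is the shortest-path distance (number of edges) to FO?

2

Level 0: PE
Level 1: ES, FH, FL, JI, NZ, RJ
Level 2: CE, EZ, FO, II, IM, OR, UH, UW, YW
Level 3: DQ, JW
FO first appears at level 2.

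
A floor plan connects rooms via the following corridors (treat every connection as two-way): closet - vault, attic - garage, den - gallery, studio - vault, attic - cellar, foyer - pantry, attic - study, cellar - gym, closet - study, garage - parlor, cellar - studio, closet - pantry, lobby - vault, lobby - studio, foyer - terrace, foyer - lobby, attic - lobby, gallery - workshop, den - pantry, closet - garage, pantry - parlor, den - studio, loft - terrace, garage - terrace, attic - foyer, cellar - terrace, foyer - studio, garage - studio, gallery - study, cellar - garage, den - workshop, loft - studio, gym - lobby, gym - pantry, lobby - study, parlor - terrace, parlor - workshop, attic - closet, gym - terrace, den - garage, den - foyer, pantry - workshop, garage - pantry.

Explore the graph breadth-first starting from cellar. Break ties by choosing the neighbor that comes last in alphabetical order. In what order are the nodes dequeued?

Visit cellar; enqueue terrace, studio, gym, garage, attic → queue [terrace, studio, gym, garage, attic]
Visit terrace; enqueue parlor, loft, foyer → queue [studio, gym, garage, attic, parlor, loft, foyer]
Visit studio; enqueue vault, lobby, den → queue [gym, garage, attic, parlor, loft, foyer, vault, lobby, den]
Visit gym; enqueue pantry → queue [garage, attic, parlor, loft, foyer, vault, lobby, den, pantry]
Visit garage; enqueue closet → queue [attic, parlor, loft, foyer, vault, lobby, den, pantry, closet]
Visit attic; enqueue study → queue [parlor, loft, foyer, vault, lobby, den, pantry, closet, study]
Visit parlor; enqueue workshop → queue [loft, foyer, vault, lobby, den, pantry, closet, study, workshop]
Visit loft → queue [foyer, vault, lobby, den, pantry, closet, study, workshop]
Visit foyer → queue [vault, lobby, den, pantry, closet, study, workshop]
Visit vault → queue [lobby, den, pantry, closet, study, workshop]
Visit lobby → queue [den, pantry, closet, study, workshop]
Visit den; enqueue gallery → queue [pantry, closet, study, workshop, gallery]
Visit pantry → queue [closet, study, workshop, gallery]
Visit closet → queue [study, workshop, gallery]
Visit study → queue [workshop, gallery]
Visit workshop → queue [gallery]
Visit gallery → queue []

cellar, terrace, studio, gym, garage, attic, parlor, loft, foyer, vault, lobby, den, pantry, closet, study, workshop, gallery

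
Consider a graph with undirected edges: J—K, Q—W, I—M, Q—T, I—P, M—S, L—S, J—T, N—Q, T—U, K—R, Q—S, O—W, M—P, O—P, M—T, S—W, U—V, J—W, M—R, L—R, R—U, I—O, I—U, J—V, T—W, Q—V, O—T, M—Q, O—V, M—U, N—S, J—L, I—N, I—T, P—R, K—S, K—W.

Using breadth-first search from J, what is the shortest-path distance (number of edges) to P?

Level 0: J
Level 1: K, L, T, V, W
Level 2: I, M, O, Q, R, S, U
Level 3: N, P
P first appears at level 3.

3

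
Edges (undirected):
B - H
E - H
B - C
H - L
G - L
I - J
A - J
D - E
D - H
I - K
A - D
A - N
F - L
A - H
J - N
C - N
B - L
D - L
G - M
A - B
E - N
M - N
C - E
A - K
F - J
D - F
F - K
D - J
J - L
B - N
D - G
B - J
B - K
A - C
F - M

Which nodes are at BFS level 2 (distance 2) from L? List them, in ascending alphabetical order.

A, C, E, I, K, M, N

Level 0: L
Level 1: B, D, F, G, H, J
Level 2: A, C, E, I, K, M, N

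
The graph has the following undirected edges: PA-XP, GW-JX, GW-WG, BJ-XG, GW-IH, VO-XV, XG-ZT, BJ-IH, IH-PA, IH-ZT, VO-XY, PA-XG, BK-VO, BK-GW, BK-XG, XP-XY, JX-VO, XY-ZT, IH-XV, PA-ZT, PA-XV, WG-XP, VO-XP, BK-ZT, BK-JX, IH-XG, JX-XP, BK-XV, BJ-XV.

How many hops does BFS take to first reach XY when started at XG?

2

Level 0: XG
Level 1: BJ, BK, IH, PA, ZT
Level 2: GW, JX, VO, XP, XV, XY
Level 3: WG
XY first appears at level 2.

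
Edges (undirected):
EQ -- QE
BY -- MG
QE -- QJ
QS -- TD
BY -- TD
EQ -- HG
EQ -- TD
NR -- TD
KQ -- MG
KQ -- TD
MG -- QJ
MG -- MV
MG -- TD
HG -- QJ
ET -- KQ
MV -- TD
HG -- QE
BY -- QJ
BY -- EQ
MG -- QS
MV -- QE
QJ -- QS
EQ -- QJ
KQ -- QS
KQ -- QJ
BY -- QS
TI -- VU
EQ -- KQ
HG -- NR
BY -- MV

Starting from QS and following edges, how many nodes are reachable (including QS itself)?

12

BFS from QS visits: QS, TD, QJ, MG, KQ, BY, NR, MV, EQ, QE, HG, ET
Reachable nodes: 12 of 14 total.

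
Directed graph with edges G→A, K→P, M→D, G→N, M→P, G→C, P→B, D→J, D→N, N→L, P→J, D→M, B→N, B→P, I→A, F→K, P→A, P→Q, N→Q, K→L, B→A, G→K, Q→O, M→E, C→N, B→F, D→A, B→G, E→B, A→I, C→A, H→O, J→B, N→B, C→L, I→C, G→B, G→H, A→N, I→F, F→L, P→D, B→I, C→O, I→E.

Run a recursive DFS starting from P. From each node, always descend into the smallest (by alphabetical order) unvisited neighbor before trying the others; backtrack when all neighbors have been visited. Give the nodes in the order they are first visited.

Visit P
P → A
A → I
I → C
C → L
C → N
N → B
B → F
F → K
B → G
G → H
H → O
N → Q
I → E
P → D
D → J
D → M

P, A, I, C, L, N, B, F, K, G, H, O, Q, E, D, J, M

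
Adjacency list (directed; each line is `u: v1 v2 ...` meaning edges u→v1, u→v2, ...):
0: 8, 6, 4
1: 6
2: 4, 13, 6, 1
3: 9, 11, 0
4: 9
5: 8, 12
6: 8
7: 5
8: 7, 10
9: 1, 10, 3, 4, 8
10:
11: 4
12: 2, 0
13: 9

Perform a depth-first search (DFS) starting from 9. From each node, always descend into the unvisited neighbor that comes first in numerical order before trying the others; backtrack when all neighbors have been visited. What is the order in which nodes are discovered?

Visit 9
9 → 1
1 → 6
6 → 8
8 → 7
7 → 5
5 → 12
12 → 0
0 → 4
12 → 2
2 → 13
8 → 10
9 → 3
3 → 11

9, 1, 6, 8, 7, 5, 12, 0, 4, 2, 13, 10, 3, 11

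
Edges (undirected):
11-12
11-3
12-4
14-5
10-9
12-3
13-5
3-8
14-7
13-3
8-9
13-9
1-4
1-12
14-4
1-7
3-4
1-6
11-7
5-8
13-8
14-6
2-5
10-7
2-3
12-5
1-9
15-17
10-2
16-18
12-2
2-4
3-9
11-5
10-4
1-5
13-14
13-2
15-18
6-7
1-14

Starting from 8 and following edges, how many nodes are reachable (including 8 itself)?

14

BFS from 8 visits: 8, 13, 9, 5, 3, 14, 2, 10, 1, 12, 11, 4, 7, 6
Reachable nodes: 14 of 18 total.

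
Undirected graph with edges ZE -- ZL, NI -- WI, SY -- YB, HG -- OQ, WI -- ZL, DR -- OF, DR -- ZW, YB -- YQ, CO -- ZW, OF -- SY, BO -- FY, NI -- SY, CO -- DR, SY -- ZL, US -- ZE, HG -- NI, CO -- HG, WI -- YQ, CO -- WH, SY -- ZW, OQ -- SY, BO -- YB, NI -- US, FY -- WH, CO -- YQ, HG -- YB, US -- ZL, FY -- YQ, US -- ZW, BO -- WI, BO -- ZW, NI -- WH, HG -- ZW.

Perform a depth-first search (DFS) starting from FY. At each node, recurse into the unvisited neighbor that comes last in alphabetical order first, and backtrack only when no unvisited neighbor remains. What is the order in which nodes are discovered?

FY -> YQ -> YB -> SY -> ZW -> US -> ZL -> ZE -> WI -> NI -> WH -> CO -> HG -> OQ -> DR -> OF -> BO

Visit FY
FY → YQ
YQ → YB
YB → SY
SY → ZW
ZW → US
US → ZL
ZL → ZE
ZL → WI
WI → NI
NI → WH
WH → CO
CO → HG
HG → OQ
CO → DR
DR → OF
WI → BO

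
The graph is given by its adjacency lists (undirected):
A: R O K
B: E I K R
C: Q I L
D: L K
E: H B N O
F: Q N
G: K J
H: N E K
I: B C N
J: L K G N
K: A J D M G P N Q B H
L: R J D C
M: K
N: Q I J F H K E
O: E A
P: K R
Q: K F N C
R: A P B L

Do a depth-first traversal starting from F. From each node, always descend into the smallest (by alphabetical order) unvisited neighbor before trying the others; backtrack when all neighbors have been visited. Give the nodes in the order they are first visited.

Visit F
F → N
N → E
E → B
B → I
I → C
C → L
L → D
D → K
K → A
A → O
A → R
R → P
K → G
G → J
K → H
K → M
K → Q

F N E B I C L D K A O R P G J H M Q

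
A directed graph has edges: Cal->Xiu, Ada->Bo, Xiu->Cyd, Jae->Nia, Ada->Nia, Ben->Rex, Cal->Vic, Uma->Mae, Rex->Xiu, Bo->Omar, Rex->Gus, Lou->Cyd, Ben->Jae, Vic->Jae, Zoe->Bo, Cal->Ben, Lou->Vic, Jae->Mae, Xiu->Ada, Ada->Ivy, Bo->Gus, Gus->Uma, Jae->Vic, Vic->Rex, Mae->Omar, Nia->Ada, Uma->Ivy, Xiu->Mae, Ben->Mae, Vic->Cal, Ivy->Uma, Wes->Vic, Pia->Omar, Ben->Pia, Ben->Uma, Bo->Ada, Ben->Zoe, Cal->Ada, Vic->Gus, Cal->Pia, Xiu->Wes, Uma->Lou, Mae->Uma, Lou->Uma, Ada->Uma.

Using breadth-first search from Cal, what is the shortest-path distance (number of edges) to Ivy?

2

Level 0: Cal
Level 1: Ada, Ben, Pia, Vic, Xiu
Level 2: Bo, Cyd, Gus, Ivy, Jae, Mae, Nia, Omar, Rex, Uma, Wes, Zoe
Level 3: Lou
Ivy first appears at level 2.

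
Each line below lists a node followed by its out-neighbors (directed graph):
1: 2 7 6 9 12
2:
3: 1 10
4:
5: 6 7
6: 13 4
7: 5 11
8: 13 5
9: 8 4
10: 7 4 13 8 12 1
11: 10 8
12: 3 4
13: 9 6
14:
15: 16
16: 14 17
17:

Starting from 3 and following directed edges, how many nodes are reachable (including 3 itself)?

13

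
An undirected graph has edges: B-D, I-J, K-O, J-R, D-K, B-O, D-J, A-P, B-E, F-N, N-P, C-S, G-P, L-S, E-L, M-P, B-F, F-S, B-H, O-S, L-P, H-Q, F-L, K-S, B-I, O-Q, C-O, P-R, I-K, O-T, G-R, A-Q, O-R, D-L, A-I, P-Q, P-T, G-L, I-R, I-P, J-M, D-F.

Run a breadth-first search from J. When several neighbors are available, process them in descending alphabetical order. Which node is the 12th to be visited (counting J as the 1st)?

Visit J; enqueue R, M, I, D → queue [R, M, I, D]
Visit R; enqueue P, O, G → queue [M, I, D, P, O, G]
Visit M → queue [I, D, P, O, G]
Visit I; enqueue K, B, A → queue [D, P, O, G, K, B, A]
Visit D; enqueue L, F → queue [P, O, G, K, B, A, L, F]
Visit P; enqueue T, Q, N → queue [O, G, K, B, A, L, F, T, Q, N]
Visit O; enqueue S, C → queue [G, K, B, A, L, F, T, Q, N, S, C]
Visit G → queue [K, B, A, L, F, T, Q, N, S, C]
Visit K → queue [B, A, L, F, T, Q, N, S, C]
Visit B; enqueue H, E → queue [A, L, F, T, Q, N, S, C, H, E]
Visit A → queue [L, F, T, Q, N, S, C, H, E]
Visit L → queue [F, T, Q, N, S, C, H, E]
Visit F → queue [T, Q, N, S, C, H, E]
Visit T → queue [Q, N, S, C, H, E]
Visit Q → queue [N, S, C, H, E]
Visit N → queue [S, C, H, E]
Visit S → queue [C, H, E]
Visit C → queue [H, E]
Visit H → queue [E]
Visit E → queue []

Visit order: J, R, M, I, D, P, O, G, K, B, A, L, F, T, Q, N, S, C, H, E

L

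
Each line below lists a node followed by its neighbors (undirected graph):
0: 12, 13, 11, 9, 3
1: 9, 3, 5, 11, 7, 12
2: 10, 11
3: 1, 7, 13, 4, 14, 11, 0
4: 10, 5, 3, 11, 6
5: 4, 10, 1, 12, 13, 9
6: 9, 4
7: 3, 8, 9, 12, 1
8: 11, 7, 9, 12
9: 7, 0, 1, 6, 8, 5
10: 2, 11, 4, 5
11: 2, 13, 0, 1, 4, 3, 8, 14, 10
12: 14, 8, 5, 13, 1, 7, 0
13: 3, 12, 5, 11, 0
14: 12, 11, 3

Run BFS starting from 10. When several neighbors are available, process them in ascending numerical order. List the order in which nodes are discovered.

10 2 4 5 11 3 6 1 9 12 13 0 8 14 7

Visit 10; enqueue 2, 4, 5, 11 → queue [2, 4, 5, 11]
Visit 2 → queue [4, 5, 11]
Visit 4; enqueue 3, 6 → queue [5, 11, 3, 6]
Visit 5; enqueue 1, 9, 12, 13 → queue [11, 3, 6, 1, 9, 12, 13]
Visit 11; enqueue 0, 8, 14 → queue [3, 6, 1, 9, 12, 13, 0, 8, 14]
Visit 3; enqueue 7 → queue [6, 1, 9, 12, 13, 0, 8, 14, 7]
Visit 6 → queue [1, 9, 12, 13, 0, 8, 14, 7]
Visit 1 → queue [9, 12, 13, 0, 8, 14, 7]
Visit 9 → queue [12, 13, 0, 8, 14, 7]
Visit 12 → queue [13, 0, 8, 14, 7]
Visit 13 → queue [0, 8, 14, 7]
Visit 0 → queue [8, 14, 7]
Visit 8 → queue [14, 7]
Visit 14 → queue [7]
Visit 7 → queue []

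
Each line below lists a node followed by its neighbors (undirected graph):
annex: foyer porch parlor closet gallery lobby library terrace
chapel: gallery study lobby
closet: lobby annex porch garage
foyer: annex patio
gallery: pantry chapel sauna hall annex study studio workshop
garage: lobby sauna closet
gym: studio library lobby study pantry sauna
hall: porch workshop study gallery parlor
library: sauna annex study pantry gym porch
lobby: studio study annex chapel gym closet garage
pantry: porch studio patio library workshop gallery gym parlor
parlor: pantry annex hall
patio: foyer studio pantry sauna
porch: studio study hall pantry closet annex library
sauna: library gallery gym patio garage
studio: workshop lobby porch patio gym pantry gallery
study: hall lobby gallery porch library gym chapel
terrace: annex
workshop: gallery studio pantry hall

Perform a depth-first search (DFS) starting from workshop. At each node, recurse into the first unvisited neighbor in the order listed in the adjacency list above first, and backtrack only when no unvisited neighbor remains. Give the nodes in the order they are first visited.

workshop -> gallery -> pantry -> porch -> studio -> lobby -> study -> hall -> parlor -> annex -> foyer -> patio -> sauna -> library -> gym -> garage -> closet -> terrace -> chapel

Visit workshop
workshop → gallery
gallery → pantry
pantry → porch
porch → studio
studio → lobby
lobby → study
study → hall
hall → parlor
parlor → annex
annex → foyer
foyer → patio
patio → sauna
sauna → library
library → gym
sauna → garage
garage → closet
annex → terrace
study → chapel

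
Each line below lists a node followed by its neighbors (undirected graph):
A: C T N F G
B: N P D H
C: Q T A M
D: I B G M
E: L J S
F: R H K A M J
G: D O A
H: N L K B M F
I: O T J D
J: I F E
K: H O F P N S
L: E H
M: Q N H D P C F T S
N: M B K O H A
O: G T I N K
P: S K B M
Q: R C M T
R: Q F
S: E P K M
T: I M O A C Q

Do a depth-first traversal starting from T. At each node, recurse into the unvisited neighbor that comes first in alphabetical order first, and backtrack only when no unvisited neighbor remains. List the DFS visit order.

T, A, C, M, D, B, H, F, J, E, L, S, K, N, O, G, I, P, R, Q

Visit T
T → A
A → C
C → M
M → D
D → B
B → H
H → F
F → J
J → E
E → L
E → S
S → K
K → N
N → O
O → G
O → I
K → P
F → R
R → Q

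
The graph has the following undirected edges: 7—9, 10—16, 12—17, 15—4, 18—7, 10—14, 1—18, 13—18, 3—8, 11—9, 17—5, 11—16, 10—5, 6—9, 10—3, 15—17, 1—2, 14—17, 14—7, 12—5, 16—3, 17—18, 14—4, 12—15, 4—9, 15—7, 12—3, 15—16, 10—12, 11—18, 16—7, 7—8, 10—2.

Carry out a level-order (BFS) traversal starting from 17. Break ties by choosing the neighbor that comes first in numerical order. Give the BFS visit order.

17 5 12 14 15 18 10 3 4 7 16 1 11 13 2 8 9 6

Visit 17; enqueue 5, 12, 14, 15, 18 → queue [5, 12, 14, 15, 18]
Visit 5; enqueue 10 → queue [12, 14, 15, 18, 10]
Visit 12; enqueue 3 → queue [14, 15, 18, 10, 3]
Visit 14; enqueue 4, 7 → queue [15, 18, 10, 3, 4, 7]
Visit 15; enqueue 16 → queue [18, 10, 3, 4, 7, 16]
Visit 18; enqueue 1, 11, 13 → queue [10, 3, 4, 7, 16, 1, 11, 13]
Visit 10; enqueue 2 → queue [3, 4, 7, 16, 1, 11, 13, 2]
Visit 3; enqueue 8 → queue [4, 7, 16, 1, 11, 13, 2, 8]
Visit 4; enqueue 9 → queue [7, 16, 1, 11, 13, 2, 8, 9]
Visit 7 → queue [16, 1, 11, 13, 2, 8, 9]
Visit 16 → queue [1, 11, 13, 2, 8, 9]
Visit 1 → queue [11, 13, 2, 8, 9]
Visit 11 → queue [13, 2, 8, 9]
Visit 13 → queue [2, 8, 9]
Visit 2 → queue [8, 9]
Visit 8 → queue [9]
Visit 9; enqueue 6 → queue [6]
Visit 6 → queue []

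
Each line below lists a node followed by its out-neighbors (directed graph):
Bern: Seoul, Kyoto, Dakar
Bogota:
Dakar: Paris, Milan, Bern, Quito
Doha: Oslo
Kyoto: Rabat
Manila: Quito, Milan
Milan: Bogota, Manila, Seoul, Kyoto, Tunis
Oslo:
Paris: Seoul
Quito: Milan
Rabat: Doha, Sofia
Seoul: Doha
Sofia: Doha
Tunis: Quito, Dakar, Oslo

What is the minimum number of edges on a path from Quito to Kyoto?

Level 0: Quito
Level 1: Milan
Level 2: Bogota, Kyoto, Manila, Seoul, Tunis
Level 3: Dakar, Doha, Oslo, Rabat
Level 4: Bern, Paris, Sofia
Kyoto first appears at level 2.

2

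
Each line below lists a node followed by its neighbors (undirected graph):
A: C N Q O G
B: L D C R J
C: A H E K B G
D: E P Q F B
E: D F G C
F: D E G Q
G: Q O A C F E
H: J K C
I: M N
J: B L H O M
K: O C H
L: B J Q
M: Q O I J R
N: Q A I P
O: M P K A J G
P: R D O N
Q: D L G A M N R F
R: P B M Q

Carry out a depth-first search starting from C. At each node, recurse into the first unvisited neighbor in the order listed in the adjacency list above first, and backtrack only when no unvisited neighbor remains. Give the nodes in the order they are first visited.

C, A, N, Q, D, E, F, G, O, M, I, J, B, L, R, P, H, K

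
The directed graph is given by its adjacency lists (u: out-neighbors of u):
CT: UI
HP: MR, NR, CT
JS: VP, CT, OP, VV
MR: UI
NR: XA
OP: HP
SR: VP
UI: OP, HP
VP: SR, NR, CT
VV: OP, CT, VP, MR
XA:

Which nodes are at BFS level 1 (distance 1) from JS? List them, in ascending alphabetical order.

Level 0: JS
Level 1: CT, OP, VP, VV
Level 2: HP, MR, NR, SR, UI
Level 3: XA

CT, OP, VP, VV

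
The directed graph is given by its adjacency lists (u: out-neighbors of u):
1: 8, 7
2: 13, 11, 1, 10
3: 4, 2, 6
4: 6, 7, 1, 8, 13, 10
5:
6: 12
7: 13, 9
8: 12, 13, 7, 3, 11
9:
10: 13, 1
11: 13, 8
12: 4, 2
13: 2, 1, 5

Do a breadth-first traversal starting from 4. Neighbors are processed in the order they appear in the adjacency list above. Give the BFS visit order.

4, 6, 7, 1, 8, 13, 10, 12, 9, 3, 11, 2, 5

Visit 4; enqueue 6, 7, 1, 8, 13, 10 → queue [6, 7, 1, 8, 13, 10]
Visit 6; enqueue 12 → queue [7, 1, 8, 13, 10, 12]
Visit 7; enqueue 9 → queue [1, 8, 13, 10, 12, 9]
Visit 1 → queue [8, 13, 10, 12, 9]
Visit 8; enqueue 3, 11 → queue [13, 10, 12, 9, 3, 11]
Visit 13; enqueue 2, 5 → queue [10, 12, 9, 3, 11, 2, 5]
Visit 10 → queue [12, 9, 3, 11, 2, 5]
Visit 12 → queue [9, 3, 11, 2, 5]
Visit 9 → queue [3, 11, 2, 5]
Visit 3 → queue [11, 2, 5]
Visit 11 → queue [2, 5]
Visit 2 → queue [5]
Visit 5 → queue []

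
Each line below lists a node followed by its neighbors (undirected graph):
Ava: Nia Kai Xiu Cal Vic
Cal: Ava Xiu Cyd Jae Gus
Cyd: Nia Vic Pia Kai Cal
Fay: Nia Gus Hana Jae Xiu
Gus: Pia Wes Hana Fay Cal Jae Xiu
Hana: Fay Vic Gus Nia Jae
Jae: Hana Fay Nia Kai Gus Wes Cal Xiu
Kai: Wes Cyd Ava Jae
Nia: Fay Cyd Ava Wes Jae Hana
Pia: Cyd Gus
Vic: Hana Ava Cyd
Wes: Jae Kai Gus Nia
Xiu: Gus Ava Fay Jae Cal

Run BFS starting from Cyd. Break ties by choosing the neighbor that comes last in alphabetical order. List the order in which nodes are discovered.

Cyd → Vic → Pia → Nia → Kai → Cal → Hana → Ava → Gus → Wes → Jae → Fay → Xiu

Visit Cyd; enqueue Vic, Pia, Nia, Kai, Cal → queue [Vic, Pia, Nia, Kai, Cal]
Visit Vic; enqueue Hana, Ava → queue [Pia, Nia, Kai, Cal, Hana, Ava]
Visit Pia; enqueue Gus → queue [Nia, Kai, Cal, Hana, Ava, Gus]
Visit Nia; enqueue Wes, Jae, Fay → queue [Kai, Cal, Hana, Ava, Gus, Wes, Jae, Fay]
Visit Kai → queue [Cal, Hana, Ava, Gus, Wes, Jae, Fay]
Visit Cal; enqueue Xiu → queue [Hana, Ava, Gus, Wes, Jae, Fay, Xiu]
Visit Hana → queue [Ava, Gus, Wes, Jae, Fay, Xiu]
Visit Ava → queue [Gus, Wes, Jae, Fay, Xiu]
Visit Gus → queue [Wes, Jae, Fay, Xiu]
Visit Wes → queue [Jae, Fay, Xiu]
Visit Jae → queue [Fay, Xiu]
Visit Fay → queue [Xiu]
Visit Xiu → queue []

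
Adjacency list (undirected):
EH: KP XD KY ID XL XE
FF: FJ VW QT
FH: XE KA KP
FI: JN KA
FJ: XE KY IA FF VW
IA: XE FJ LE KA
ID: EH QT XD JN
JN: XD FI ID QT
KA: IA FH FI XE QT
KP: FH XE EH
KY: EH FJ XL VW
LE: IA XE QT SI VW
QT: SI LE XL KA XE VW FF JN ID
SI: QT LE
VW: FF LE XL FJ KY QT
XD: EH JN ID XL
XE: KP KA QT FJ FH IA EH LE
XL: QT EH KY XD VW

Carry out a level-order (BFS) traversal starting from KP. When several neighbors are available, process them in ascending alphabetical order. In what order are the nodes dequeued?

Visit KP; enqueue EH, FH, XE → queue [EH, FH, XE]
Visit EH; enqueue ID, KY, XD, XL → queue [FH, XE, ID, KY, XD, XL]
Visit FH; enqueue KA → queue [XE, ID, KY, XD, XL, KA]
Visit XE; enqueue FJ, IA, LE, QT → queue [ID, KY, XD, XL, KA, FJ, IA, LE, QT]
Visit ID; enqueue JN → queue [KY, XD, XL, KA, FJ, IA, LE, QT, JN]
Visit KY; enqueue VW → queue [XD, XL, KA, FJ, IA, LE, QT, JN, VW]
Visit XD → queue [XL, KA, FJ, IA, LE, QT, JN, VW]
Visit XL → queue [KA, FJ, IA, LE, QT, JN, VW]
Visit KA; enqueue FI → queue [FJ, IA, LE, QT, JN, VW, FI]
Visit FJ; enqueue FF → queue [IA, LE, QT, JN, VW, FI, FF]
Visit IA → queue [LE, QT, JN, VW, FI, FF]
Visit LE; enqueue SI → queue [QT, JN, VW, FI, FF, SI]
Visit QT → queue [JN, VW, FI, FF, SI]
Visit JN → queue [VW, FI, FF, SI]
Visit VW → queue [FI, FF, SI]
Visit FI → queue [FF, SI]
Visit FF → queue [SI]
Visit SI → queue []

KP EH FH XE ID KY XD XL KA FJ IA LE QT JN VW FI FF SI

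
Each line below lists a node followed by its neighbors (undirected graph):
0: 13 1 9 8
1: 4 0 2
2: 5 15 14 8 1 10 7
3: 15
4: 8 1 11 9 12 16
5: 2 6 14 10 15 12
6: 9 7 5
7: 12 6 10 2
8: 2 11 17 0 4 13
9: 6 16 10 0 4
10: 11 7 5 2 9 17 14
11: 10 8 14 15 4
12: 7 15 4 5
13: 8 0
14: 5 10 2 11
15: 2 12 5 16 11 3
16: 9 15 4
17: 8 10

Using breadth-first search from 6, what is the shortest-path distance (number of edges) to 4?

2

Level 0: 6
Level 1: 5, 7, 9
Level 2: 0, 2, 4, 10, 12, 14, 15, 16
Level 3: 1, 3, 8, 11, 13, 17
4 first appears at level 2.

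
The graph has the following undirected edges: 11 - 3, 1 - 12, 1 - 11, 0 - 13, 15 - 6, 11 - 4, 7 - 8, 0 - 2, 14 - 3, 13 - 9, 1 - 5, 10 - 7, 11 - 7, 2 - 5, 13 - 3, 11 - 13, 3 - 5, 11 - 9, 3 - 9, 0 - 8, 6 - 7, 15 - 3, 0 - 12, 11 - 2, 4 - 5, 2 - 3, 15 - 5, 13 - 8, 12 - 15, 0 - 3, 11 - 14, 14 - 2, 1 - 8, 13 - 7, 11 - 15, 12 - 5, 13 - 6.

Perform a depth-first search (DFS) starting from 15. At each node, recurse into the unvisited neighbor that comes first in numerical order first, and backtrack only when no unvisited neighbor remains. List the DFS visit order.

Visit 15
15 → 3
3 → 0
0 → 2
2 → 5
5 → 1
1 → 8
8 → 7
7 → 6
6 → 13
13 → 9
9 → 11
11 → 4
11 → 14
7 → 10
1 → 12

15 -> 3 -> 0 -> 2 -> 5 -> 1 -> 8 -> 7 -> 6 -> 13 -> 9 -> 11 -> 4 -> 14 -> 10 -> 12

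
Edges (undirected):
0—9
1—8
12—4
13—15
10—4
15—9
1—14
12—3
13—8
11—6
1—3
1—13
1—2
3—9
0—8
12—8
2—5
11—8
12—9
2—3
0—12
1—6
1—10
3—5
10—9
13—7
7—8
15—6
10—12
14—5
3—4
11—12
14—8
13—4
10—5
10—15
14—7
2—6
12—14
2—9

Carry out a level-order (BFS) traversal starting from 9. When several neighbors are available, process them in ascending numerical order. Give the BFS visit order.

Visit 9; enqueue 0, 2, 3, 10, 12, 15 → queue [0, 2, 3, 10, 12, 15]
Visit 0; enqueue 8 → queue [2, 3, 10, 12, 15, 8]
Visit 2; enqueue 1, 5, 6 → queue [3, 10, 12, 15, 8, 1, 5, 6]
Visit 3; enqueue 4 → queue [10, 12, 15, 8, 1, 5, 6, 4]
Visit 10 → queue [12, 15, 8, 1, 5, 6, 4]
Visit 12; enqueue 11, 14 → queue [15, 8, 1, 5, 6, 4, 11, 14]
Visit 15; enqueue 13 → queue [8, 1, 5, 6, 4, 11, 14, 13]
Visit 8; enqueue 7 → queue [1, 5, 6, 4, 11, 14, 13, 7]
Visit 1 → queue [5, 6, 4, 11, 14, 13, 7]
Visit 5 → queue [6, 4, 11, 14, 13, 7]
Visit 6 → queue [4, 11, 14, 13, 7]
Visit 4 → queue [11, 14, 13, 7]
Visit 11 → queue [14, 13, 7]
Visit 14 → queue [13, 7]
Visit 13 → queue [7]
Visit 7 → queue []

9 0 2 3 10 12 15 8 1 5 6 4 11 14 13 7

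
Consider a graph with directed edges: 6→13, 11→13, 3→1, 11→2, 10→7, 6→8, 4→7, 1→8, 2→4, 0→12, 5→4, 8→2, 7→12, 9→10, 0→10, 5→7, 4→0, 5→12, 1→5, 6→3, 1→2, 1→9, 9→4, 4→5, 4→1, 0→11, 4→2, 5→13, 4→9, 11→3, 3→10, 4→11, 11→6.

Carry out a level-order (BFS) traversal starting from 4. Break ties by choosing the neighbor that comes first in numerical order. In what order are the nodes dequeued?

4 -> 0 -> 1 -> 2 -> 5 -> 7 -> 9 -> 11 -> 10 -> 12 -> 8 -> 13 -> 3 -> 6

Visit 4; enqueue 0, 1, 2, 5, 7, 9, 11 → queue [0, 1, 2, 5, 7, 9, 11]
Visit 0; enqueue 10, 12 → queue [1, 2, 5, 7, 9, 11, 10, 12]
Visit 1; enqueue 8 → queue [2, 5, 7, 9, 11, 10, 12, 8]
Visit 2 → queue [5, 7, 9, 11, 10, 12, 8]
Visit 5; enqueue 13 → queue [7, 9, 11, 10, 12, 8, 13]
Visit 7 → queue [9, 11, 10, 12, 8, 13]
Visit 9 → queue [11, 10, 12, 8, 13]
Visit 11; enqueue 3, 6 → queue [10, 12, 8, 13, 3, 6]
Visit 10 → queue [12, 8, 13, 3, 6]
Visit 12 → queue [8, 13, 3, 6]
Visit 8 → queue [13, 3, 6]
Visit 13 → queue [3, 6]
Visit 3 → queue [6]
Visit 6 → queue []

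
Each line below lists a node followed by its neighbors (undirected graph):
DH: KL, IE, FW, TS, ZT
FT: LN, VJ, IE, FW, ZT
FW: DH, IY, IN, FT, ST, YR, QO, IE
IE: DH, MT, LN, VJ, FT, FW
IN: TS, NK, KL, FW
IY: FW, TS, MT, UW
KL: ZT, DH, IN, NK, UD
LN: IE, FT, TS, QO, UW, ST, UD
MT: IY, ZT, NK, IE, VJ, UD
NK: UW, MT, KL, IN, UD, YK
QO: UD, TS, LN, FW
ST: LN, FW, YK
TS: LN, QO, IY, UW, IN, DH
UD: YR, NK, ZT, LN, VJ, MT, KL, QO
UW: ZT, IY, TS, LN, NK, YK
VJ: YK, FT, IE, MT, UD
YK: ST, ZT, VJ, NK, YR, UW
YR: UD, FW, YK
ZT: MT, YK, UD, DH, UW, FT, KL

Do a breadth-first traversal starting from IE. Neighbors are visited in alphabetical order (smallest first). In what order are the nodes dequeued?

Visit IE; enqueue DH, FT, FW, LN, MT, VJ → queue [DH, FT, FW, LN, MT, VJ]
Visit DH; enqueue KL, TS, ZT → queue [FT, FW, LN, MT, VJ, KL, TS, ZT]
Visit FT → queue [FW, LN, MT, VJ, KL, TS, ZT]
Visit FW; enqueue IN, IY, QO, ST, YR → queue [LN, MT, VJ, KL, TS, ZT, IN, IY, QO, ST, YR]
Visit LN; enqueue UD, UW → queue [MT, VJ, KL, TS, ZT, IN, IY, QO, ST, YR, UD, UW]
Visit MT; enqueue NK → queue [VJ, KL, TS, ZT, IN, IY, QO, ST, YR, UD, UW, NK]
Visit VJ; enqueue YK → queue [KL, TS, ZT, IN, IY, QO, ST, YR, UD, UW, NK, YK]
Visit KL → queue [TS, ZT, IN, IY, QO, ST, YR, UD, UW, NK, YK]
Visit TS → queue [ZT, IN, IY, QO, ST, YR, UD, UW, NK, YK]
Visit ZT → queue [IN, IY, QO, ST, YR, UD, UW, NK, YK]
Visit IN → queue [IY, QO, ST, YR, UD, UW, NK, YK]
Visit IY → queue [QO, ST, YR, UD, UW, NK, YK]
Visit QO → queue [ST, YR, UD, UW, NK, YK]
Visit ST → queue [YR, UD, UW, NK, YK]
Visit YR → queue [UD, UW, NK, YK]
Visit UD → queue [UW, NK, YK]
Visit UW → queue [NK, YK]
Visit NK → queue [YK]
Visit YK → queue []

IE DH FT FW LN MT VJ KL TS ZT IN IY QO ST YR UD UW NK YK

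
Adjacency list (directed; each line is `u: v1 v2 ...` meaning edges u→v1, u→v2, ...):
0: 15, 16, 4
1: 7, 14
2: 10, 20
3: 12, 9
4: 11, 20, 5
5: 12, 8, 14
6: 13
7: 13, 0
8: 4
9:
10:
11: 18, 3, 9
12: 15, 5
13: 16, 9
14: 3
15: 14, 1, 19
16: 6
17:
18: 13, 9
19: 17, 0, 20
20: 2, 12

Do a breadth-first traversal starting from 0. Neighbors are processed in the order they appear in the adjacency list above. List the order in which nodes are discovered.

Visit 0; enqueue 15, 16, 4 → queue [15, 16, 4]
Visit 15; enqueue 14, 1, 19 → queue [16, 4, 14, 1, 19]
Visit 16; enqueue 6 → queue [4, 14, 1, 19, 6]
Visit 4; enqueue 11, 20, 5 → queue [14, 1, 19, 6, 11, 20, 5]
Visit 14; enqueue 3 → queue [1, 19, 6, 11, 20, 5, 3]
Visit 1; enqueue 7 → queue [19, 6, 11, 20, 5, 3, 7]
Visit 19; enqueue 17 → queue [6, 11, 20, 5, 3, 7, 17]
Visit 6; enqueue 13 → queue [11, 20, 5, 3, 7, 17, 13]
Visit 11; enqueue 18, 9 → queue [20, 5, 3, 7, 17, 13, 18, 9]
Visit 20; enqueue 2, 12 → queue [5, 3, 7, 17, 13, 18, 9, 2, 12]
Visit 5; enqueue 8 → queue [3, 7, 17, 13, 18, 9, 2, 12, 8]
Visit 3 → queue [7, 17, 13, 18, 9, 2, 12, 8]
Visit 7 → queue [17, 13, 18, 9, 2, 12, 8]
Visit 17 → queue [13, 18, 9, 2, 12, 8]
Visit 13 → queue [18, 9, 2, 12, 8]
Visit 18 → queue [9, 2, 12, 8]
Visit 9 → queue [2, 12, 8]
Visit 2; enqueue 10 → queue [12, 8, 10]
Visit 12 → queue [8, 10]
Visit 8 → queue [10]
Visit 10 → queue []

0 -> 15 -> 16 -> 4 -> 14 -> 1 -> 19 -> 6 -> 11 -> 20 -> 5 -> 3 -> 7 -> 17 -> 13 -> 18 -> 9 -> 2 -> 12 -> 8 -> 10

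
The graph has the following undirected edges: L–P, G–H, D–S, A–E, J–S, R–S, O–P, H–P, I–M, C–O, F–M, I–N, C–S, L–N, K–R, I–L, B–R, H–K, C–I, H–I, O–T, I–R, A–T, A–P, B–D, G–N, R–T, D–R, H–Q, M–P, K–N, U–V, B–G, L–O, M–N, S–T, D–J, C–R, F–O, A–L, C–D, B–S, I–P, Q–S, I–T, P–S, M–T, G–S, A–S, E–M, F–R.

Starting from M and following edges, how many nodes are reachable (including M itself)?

BFS from M visits: M, E, F, I, N, P, T, A, O, R, C, H, L, G, K, S, B, D, Q, J
Reachable nodes: 20 of 22 total.

20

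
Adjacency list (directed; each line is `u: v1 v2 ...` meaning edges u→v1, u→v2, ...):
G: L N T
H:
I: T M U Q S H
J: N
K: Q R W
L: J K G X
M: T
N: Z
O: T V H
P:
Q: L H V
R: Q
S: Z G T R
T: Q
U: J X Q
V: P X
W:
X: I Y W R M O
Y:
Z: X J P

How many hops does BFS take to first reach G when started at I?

Level 0: I
Level 1: H, M, Q, S, T, U
Level 2: G, J, L, R, V, X, Z
Level 3: K, N, O, P, W, Y
G first appears at level 2.

2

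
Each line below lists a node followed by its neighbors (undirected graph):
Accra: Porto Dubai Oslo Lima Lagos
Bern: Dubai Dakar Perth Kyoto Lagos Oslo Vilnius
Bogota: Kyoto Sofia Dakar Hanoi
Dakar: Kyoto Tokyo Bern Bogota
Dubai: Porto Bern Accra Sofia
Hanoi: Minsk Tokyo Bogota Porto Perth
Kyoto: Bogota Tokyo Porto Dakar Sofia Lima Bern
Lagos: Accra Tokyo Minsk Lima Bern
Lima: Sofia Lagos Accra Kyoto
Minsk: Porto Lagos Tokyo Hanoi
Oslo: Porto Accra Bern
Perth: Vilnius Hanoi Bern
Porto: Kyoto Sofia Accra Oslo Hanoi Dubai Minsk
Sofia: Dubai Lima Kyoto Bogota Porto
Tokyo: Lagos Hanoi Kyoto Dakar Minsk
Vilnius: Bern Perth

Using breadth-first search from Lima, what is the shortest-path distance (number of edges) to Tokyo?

Level 0: Lima
Level 1: Accra, Kyoto, Lagos, Sofia
Level 2: Bern, Bogota, Dakar, Dubai, Minsk, Oslo, Porto, Tokyo
Level 3: Hanoi, Perth, Vilnius
Tokyo first appears at level 2.

2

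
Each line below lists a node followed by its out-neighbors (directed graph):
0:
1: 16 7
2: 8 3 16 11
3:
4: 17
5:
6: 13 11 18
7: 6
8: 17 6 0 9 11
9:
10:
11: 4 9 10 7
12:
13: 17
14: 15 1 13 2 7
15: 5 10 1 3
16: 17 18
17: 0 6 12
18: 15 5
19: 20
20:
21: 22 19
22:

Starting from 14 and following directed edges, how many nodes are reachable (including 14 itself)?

BFS from 14 visits: 14, 15, 1, 13, 2, 7, 5, 10, 3, 16, 17, 8, 11, 6, 18, 0, 12, 9, 4
Reachable nodes: 19 of 23 total.

19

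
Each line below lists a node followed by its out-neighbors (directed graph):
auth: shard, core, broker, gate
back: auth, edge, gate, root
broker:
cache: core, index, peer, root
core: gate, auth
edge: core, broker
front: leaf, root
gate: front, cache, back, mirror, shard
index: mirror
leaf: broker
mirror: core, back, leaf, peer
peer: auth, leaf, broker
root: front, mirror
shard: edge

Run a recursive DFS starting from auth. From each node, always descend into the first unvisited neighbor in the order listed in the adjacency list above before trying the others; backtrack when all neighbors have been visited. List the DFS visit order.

Visit auth
auth → shard
shard → edge
edge → core
core → gate
gate → front
front → leaf
leaf → broker
front → root
root → mirror
mirror → back
mirror → peer
gate → cache
cache → index

auth -> shard -> edge -> core -> gate -> front -> leaf -> broker -> root -> mirror -> back -> peer -> cache -> index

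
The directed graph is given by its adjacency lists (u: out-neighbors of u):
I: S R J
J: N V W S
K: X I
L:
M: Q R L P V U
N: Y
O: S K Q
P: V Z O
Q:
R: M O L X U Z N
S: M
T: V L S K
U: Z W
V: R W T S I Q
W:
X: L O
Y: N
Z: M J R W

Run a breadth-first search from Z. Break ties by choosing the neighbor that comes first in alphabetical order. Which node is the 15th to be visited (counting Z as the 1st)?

Visit Z; enqueue J, M, R, W → queue [J, M, R, W]
Visit J; enqueue N, S, V → queue [M, R, W, N, S, V]
Visit M; enqueue L, P, Q, U → queue [R, W, N, S, V, L, P, Q, U]
Visit R; enqueue O, X → queue [W, N, S, V, L, P, Q, U, O, X]
Visit W → queue [N, S, V, L, P, Q, U, O, X]
Visit N; enqueue Y → queue [S, V, L, P, Q, U, O, X, Y]
Visit S → queue [V, L, P, Q, U, O, X, Y]
Visit V; enqueue I, T → queue [L, P, Q, U, O, X, Y, I, T]
Visit L → queue [P, Q, U, O, X, Y, I, T]
Visit P → queue [Q, U, O, X, Y, I, T]
Visit Q → queue [U, O, X, Y, I, T]
Visit U → queue [O, X, Y, I, T]
Visit O; enqueue K → queue [X, Y, I, T, K]
Visit X → queue [Y, I, T, K]
Visit Y → queue [I, T, K]
Visit I → queue [T, K]
Visit T → queue [K]
Visit K → queue []

Visit order: Z, J, M, R, W, N, S, V, L, P, Q, U, O, X, Y, I, T, K

Y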